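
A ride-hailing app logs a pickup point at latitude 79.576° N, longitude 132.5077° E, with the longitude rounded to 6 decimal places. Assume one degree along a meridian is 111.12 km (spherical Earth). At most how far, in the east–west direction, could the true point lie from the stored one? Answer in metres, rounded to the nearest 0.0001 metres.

Rounding to 6 decimal places leaves the longitude within ±5e-07° of the true value.
One degree of longitude at 79.576° is 111120 × cos 79.576° ≈ 111120 × 0.1809 = 20105.1 m.
East–west error: 5e-07° × 20105.1 m/° ≈ 0.0100525 m.

0.0101 metres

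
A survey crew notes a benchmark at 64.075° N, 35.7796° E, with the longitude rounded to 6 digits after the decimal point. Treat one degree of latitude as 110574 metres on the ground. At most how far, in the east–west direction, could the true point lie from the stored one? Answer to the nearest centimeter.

Rounding to 6 decimal places leaves the longitude within ±5e-07° of the true value.
At latitude 64.075° a degree of longitude spans 110574 m × cos 64.075° = 110574 × 0.4372 ≈ 48342.3 m.
So at most 5e-07° × 48342.3 ≈ 0.0241712 m east–west.
That is 0.0241712 m = 2.4171 cm.

2 centimeters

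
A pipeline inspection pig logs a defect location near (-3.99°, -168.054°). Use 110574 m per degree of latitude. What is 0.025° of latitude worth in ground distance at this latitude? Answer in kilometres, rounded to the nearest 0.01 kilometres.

Along a meridian 0.025° is 0.025 × 110574 = 2764.35 m.
That is 2764.35 m = 2.7644 km.

2.76 kilometres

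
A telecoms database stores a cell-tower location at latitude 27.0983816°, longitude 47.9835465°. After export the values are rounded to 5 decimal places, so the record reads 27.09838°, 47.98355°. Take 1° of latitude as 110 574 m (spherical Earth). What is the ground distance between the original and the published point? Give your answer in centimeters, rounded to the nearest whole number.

The latitude changed by +0.0000016° and the longitude by -0.0000035°.
North–south shift: 0.0000016 × 110574 = 0.176918 m.
E–W at 27.0984°: -0.0000035° × 110574 × cos 27.0984° = -0.0000035 × 110574 × 0.8902 ≈ -0.344525 m.
Hypotenuse of the two orthogonal shifts: √(0.176918² + 0.344525²) = 0.387296 m.
That is 0.387296 m = 38.73 cm.

39 centimeters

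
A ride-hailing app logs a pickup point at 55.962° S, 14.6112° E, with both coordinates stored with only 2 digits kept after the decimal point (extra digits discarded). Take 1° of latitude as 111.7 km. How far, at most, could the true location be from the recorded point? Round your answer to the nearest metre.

1280 metres

Truncating at 2 decimal places can drop up to a full unit in the last place, so each coordinate may be off by as much as 0.01°.
Latitude error → 0.01 × 111700 = 1117 m along the meridian.
Longitude error → 0.01 × 111700 × cos 55.962° = 0.01 × 111700 × 0.5597 ≈ 625.233 m.
The two errors are perpendicular, so the maximum displacement is √(1117² + 625.233²) ≈ 1280.08 m.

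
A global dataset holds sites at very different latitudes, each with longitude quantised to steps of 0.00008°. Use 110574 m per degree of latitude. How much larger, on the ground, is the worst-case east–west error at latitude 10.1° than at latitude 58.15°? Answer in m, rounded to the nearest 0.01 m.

With a 0.00008° grid the true value lies within half a step, ±0.00008°/2 = ±4e-05°, of the stored one.
Error at 10.1° = 4e-05° × 110574 × cos 10.1° ≈ 4.423 × 0.9845 = 4.3544 m.
At 58.15°: 4e-05° × 110574 × cos 58.15° = 4e-05 × 110574 × 0.5277 ≈ 2.334 m.
So the lower-latitude error exceeds the higher by 4.3544 − 2.334 = 2.0204 m.

2.02 m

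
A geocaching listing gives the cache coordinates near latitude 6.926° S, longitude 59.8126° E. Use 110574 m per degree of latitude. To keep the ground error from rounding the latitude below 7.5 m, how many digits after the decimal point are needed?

One degree of latitude covers 110574 m.
N decimal places → at most half a unit in the last place, 0.5 × 10⁻ᴺ° = 110574/2 × 10⁻ᴺ m.
Setting 55287 × 10⁻ᴺ ≤ 7.5 gives 10ᴺ ≥ 7372, i.e. N ≥ 3.87.
So 4 decimal places suffice (5.53 m); 3 would allow up to 55.3 m.

4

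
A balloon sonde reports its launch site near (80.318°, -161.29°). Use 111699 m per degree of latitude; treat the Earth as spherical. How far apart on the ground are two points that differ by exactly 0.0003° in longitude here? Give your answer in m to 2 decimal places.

0.0003° of longitude at 80.318° is 0.0003 × 111699 × cos 80.318° ≈ 0.0003 × 18785.5 = 5.63565 m.

5.64 m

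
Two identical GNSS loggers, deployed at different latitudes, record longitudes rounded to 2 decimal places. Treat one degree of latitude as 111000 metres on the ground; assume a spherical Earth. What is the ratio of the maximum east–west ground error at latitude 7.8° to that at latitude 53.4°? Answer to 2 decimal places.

1.66

Rounding to 2 decimal places leaves the longitude within ±0.005° of the true value.
At 7.8°: 0.005° × 111000 × cos 7.8° = 0.005 × 111000 × 0.9907 ≈ 549.87 m.
At 53.4°: 0.005° × 111000 × cos 53.4° = 0.005 × 111000 × 0.5962 ≈ 330.9 m.
The ratio reduces to cos 7.8° / cos 53.4° = 0.9907/0.5962 ≈ 1.6617.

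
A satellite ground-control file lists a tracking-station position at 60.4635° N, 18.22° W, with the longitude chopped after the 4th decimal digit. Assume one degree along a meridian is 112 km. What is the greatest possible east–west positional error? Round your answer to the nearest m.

6 m

Truncating at 4 decimal places can drop up to a full unit in the last place, so the longitude may be off by as much as 0.0001°.
Parallels shrink by cos φ, so at 60.4635° a degree of longitude is 112000 × 0.4930 ≈ 55213.5 m.
East–west error: 0.0001° × 55213.5 m/° ≈ 5.52135 m.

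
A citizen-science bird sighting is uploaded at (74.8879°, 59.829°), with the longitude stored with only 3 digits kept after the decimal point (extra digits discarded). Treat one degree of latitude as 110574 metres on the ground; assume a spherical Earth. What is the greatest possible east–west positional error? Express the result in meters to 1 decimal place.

Truncating at 3 decimal places can drop up to a full unit in the last place, so the longitude may be off by as much as 0.001°.
Parallels shrink by cos φ, so at 74.8879° a degree of longitude is 110574 × 0.2607 ≈ 28827.6 m.
East–west error: 0.001° × 28827.6 m/° ≈ 28.8276 m.

28.8 meters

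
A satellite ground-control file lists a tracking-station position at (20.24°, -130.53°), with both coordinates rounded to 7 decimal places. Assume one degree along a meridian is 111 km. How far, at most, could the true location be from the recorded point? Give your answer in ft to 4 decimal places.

Rounding to 7 decimal places leaves each coordinate within ±5e-08° of the true value.
Latitude error → 5e-08 × 111000 = 0.00555 m along the meridian.
Longitude error → 5e-08 × 111000 × cos 20.24° = 5e-08 × 111000 × 0.9383 ≈ 0.0052073 m.
The two errors are perpendicular, so the maximum displacement is √(0.00555² + 0.0052073²) ≈ 0.00761042 m.
Converting: 0.00761042 m × 3.2808 ft/m ≈ 0.024969 ft.

0.0250 ft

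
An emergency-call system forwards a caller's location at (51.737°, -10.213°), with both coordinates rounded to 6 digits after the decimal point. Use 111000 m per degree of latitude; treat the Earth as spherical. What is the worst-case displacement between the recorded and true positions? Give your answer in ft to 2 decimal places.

0.21 ft

Rounding to 6 decimal places leaves each coordinate within ±5e-07° of the true value.
N–S: 5e-07° × 111000 m/° = 0.0555 m.
Longitude error → 5e-07 × 111000 × cos 51.737° = 5e-07 × 111000 × 0.6193 ≈ 0.0343696 m.
The two errors are perpendicular, so the maximum displacement is √(0.0555² + 0.0343696²) ≈ 0.0652803 m.
In feet: 0.0652803 m ÷ 0.3048 ≈ 0.21417 ft.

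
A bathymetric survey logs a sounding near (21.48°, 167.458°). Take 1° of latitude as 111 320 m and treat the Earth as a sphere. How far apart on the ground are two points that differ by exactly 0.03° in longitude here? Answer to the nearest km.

0.03° of longitude at 21.48° is 0.03 × 111320 × cos 21.48° ≈ 0.03 × 103588 = 3107.65 m.
That is 3107.65 m = 3.1076 km.

3 km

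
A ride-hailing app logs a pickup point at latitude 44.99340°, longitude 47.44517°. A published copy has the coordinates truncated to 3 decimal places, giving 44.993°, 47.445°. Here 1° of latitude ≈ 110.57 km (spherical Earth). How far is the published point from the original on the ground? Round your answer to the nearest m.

46 m

The latitude changed by +0.00040° and the longitude by +0.00017°.
North–south shift: 0.00040 × 110570 = 44.228 m.
E–W at 44.993°: 0.00017° × 110570 × cos 44.993° = 0.00017 × 110570 × 0.7072 ≈ 13.293 m.
Hypotenuse of the two orthogonal shifts: √(44.228² + 13.293²) = 46.1825 m.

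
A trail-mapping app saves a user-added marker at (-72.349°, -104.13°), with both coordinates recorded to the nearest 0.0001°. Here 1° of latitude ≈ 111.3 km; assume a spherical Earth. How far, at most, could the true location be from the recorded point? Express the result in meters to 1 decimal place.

Rounding to 4 decimal places leaves each coordinate within ±5e-05° of the true value.
N–S: 5e-05° × 111300 m/° = 5.565 m.
E–W at 72.349°: 5e-05° × 111300 × cos 72.349° = 5e-05 × 111300 × 0.3032 ≈ 1.68741 m.
The two errors are perpendicular, so the maximum displacement is √(5.565² + 1.68741²) ≈ 5.8152 m.

5.8 meters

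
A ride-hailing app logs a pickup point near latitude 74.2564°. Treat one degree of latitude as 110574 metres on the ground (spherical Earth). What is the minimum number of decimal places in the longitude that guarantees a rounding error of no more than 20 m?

3 decimal places

At 74.2564° one degree of longitude covers 110574 × cos 74.2564° ≈ 110574 × 0.2713 ≈ 30002.4 m.
Rounding to N decimal places gives at most 0.5 × 10⁻ᴺ degrees of error, i.e. 0.5 × 10⁻ᴺ × 30002.4 m.
Need 0.5 × 30002.4 × 10⁻ᴺ ≤ 20 → 10⁻ᴺ ≤ 1.333e-03, so N ≥ 2.88.
At 2 places the error can reach 150 m, but 3 places keeps it to 15 m.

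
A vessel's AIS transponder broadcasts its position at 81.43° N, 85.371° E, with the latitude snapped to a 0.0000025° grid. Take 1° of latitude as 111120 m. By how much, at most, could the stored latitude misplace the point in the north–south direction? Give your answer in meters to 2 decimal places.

0.14 meters

With a 0.0000025° grid the true value lies within half a step, ±0.0000025°/2 = ±1.25e-06°, of the stored one.
Along the meridian that is 1.25e-06° × 111120 m/° = 0.1389 m.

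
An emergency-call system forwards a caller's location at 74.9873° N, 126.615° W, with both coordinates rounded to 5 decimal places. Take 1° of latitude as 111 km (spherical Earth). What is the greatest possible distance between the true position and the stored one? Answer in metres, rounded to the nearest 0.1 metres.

0.6 metres

Rounding to 5 decimal places leaves each coordinate within ±5e-06° of the true value.
Latitude error → 5e-06 × 111000 = 0.555 m along the meridian.
E–W at 74.9873°: 5e-06° × 111000 × cos 74.9873° = 5e-06 × 111000 × 0.2590 ≈ 0.143763 m.
The two errors are perpendicular, so the maximum displacement is √(0.555² + 0.143763²) ≈ 0.573317 m.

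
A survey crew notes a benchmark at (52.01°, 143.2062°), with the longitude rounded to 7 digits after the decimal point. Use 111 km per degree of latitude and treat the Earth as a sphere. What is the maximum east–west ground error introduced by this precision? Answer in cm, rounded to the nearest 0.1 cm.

0.3 cm

Rounding to 7 decimal places leaves the longitude within ±5e-08° of the true value.
At latitude 52.01° a degree of longitude spans 111000 m × cos 52.01° = 111000 × 0.6155 ≈ 68323.2 m.
East–west error: 5e-08° × 68323.2 m/° ≈ 0.00341616 m.
That is 0.00341616 m = 0.34162 cm.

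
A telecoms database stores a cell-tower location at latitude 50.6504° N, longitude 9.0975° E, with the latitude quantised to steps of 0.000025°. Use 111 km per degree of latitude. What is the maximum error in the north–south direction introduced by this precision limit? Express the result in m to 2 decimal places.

With a 0.000025° grid the true value lies within half a step, ±0.000025°/2 = ±1.25e-05°, of the stored one.
Along the meridian that is 1.25e-05° × 111000 m/° = 1.3875 m.

1.39 m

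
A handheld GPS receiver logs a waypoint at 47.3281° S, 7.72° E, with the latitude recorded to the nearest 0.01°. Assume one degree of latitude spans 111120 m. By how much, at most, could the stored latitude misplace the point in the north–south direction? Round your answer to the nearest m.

Rounding to 2 decimal places leaves the latitude within ±0.005° of the true value.
North–south distance: 0.005° × 111120 m/° = 555.6 m.

556 m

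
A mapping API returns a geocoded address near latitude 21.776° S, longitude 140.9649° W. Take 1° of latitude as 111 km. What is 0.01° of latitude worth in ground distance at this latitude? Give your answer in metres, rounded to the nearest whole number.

0.01° × 111000 m/° = 1110 m.

1110 metres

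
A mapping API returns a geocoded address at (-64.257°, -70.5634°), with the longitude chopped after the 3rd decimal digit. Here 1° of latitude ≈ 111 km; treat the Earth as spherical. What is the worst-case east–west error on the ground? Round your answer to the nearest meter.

Truncating at 3 decimal places can drop up to a full unit in the last place, so the longitude may be off by as much as 0.001°.
Parallels shrink by cos φ, so at 64.257° a degree of longitude is 111000 × 0.4343 ≈ 48211.2 m.
So at most 0.001° × 48211.2 ≈ 48.2112 m east–west.

48 meters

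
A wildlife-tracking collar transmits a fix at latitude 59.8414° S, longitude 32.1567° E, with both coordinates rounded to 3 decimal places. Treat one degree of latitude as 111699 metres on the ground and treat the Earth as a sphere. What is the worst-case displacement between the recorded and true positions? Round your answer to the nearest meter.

Rounding to 3 decimal places leaves each coordinate within ±0.0005° of the true value.
North–south component: 0.0005° × 111699 = 55.8495 m.
E–W at 59.8414°: 0.0005° × 111699 × cos 59.8414° = 0.0005 × 111699 × 0.5024 ≈ 28.0585 m.
Combining orthogonally: (55.8495² + 28.0585²)^½ ≈ 62.5016 m.

63 meters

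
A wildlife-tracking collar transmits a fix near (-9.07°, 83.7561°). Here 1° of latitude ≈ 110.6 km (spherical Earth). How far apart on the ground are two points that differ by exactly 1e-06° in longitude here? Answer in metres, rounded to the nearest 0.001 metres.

One degree of longitude here spans 110600 × cos 9.07° = 110600 × 0.9875 ≈ 109217 m; 1e-06° of that is 0.109217 m.

0.109 metres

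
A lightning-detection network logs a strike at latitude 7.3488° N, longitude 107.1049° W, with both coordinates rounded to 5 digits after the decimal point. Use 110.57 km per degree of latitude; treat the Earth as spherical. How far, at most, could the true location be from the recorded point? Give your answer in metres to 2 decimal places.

0.78 metres

Rounding to 5 decimal places leaves each coordinate within ±5e-06° of the true value.
N–S: 5e-06° × 110570 m/° = 0.55285 m.
East–west component at 7.3488°: 5e-06° × 110570 × cos 7.3488° ≈ 5e-06 × 109662 ≈ 0.548309 m.
Combining orthogonally: (0.55285² + 0.548309²)^½ ≈ 0.778643 m.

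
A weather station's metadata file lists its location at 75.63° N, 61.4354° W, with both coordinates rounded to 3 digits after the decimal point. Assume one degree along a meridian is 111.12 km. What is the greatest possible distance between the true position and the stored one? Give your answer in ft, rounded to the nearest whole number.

Rounding to 3 decimal places leaves each coordinate within ±0.0005° of the true value.
North–south component: 0.0005° × 111120 = 55.56 m.
Longitude error → 0.0005 × 111120 × cos 75.63° = 0.0005 × 111120 × 0.2482 ≈ 13.789 m.
Worst case both components are at the extreme and orthogonal: √(55.56² + 13.789²) ≈ 57.2455 m.
In feet: 57.2455 m ÷ 0.3048 ≈ 187.81 ft.

188 ft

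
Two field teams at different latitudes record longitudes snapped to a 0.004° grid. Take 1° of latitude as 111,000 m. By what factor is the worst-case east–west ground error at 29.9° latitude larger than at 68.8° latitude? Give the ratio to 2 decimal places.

2.40

With a 0.004° grid the true value lies within half a step, ±0.004°/2 = ±0.002°, of the stored one.
At 29.9°: 0.002° × 111000 × cos 29.9° = 0.002 × 111000 × 0.8669 ≈ 192.45 m.
Error at 68.8° = 0.002° × 111000 × cos 68.8° ≈ 222 × 0.3616 = 80.281 m.
Ratio: 192.45 / 80.281 = cos 29.9° / cos 68.8° ≈ 2.3972.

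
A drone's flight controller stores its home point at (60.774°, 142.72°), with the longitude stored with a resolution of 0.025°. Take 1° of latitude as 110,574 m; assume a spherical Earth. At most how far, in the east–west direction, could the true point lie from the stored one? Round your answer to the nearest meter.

With a 0.025° grid the true value lies within half a step, ±0.025°/2 = ±0.0125°, of the stored one.
Parallels shrink by cos φ, so at 60.774° a degree of longitude is 110574 × 0.4883 ≈ 53988.4 m.
East–west error: 0.0125° × 53988.4 m/° ≈ 674.855 m.

675 meters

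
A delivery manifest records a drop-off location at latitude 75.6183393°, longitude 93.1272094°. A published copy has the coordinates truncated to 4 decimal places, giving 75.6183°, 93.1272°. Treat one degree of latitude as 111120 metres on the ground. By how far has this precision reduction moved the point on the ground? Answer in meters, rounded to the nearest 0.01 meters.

The latitude changed by +0.0000393° and the longitude by +0.0000094°.
N–S: 0.0000393° × 111120 m/° = 4.36702 m.
East–west at this latitude: 0.0000094° × 111120 × cos 75.6183° ≈ 0.0000094 × 27600 = 0.25944 m.
Hypotenuse of the two orthogonal shifts: √(4.36702² + 0.25944²) = 4.37472 m.

4.37 meters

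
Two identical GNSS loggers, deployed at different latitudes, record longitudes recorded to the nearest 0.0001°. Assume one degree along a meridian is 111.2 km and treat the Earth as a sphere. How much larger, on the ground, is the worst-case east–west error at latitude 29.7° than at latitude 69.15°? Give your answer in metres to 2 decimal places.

Rounding to 4 decimal places leaves the longitude within ±5e-05° of the true value.
Error at 29.7° = 5e-05° × 111200 × cos 29.7° ≈ 5.56 × 0.8686 = 4.8296 m.
Error at 69.15° = 5e-05° × 111200 × cos 69.15° ≈ 5.56 × 0.3559 = 1.9789 m.
So the lower-latitude error exceeds the higher by 4.8296 − 1.9789 = 2.8507 m.

2.85 metres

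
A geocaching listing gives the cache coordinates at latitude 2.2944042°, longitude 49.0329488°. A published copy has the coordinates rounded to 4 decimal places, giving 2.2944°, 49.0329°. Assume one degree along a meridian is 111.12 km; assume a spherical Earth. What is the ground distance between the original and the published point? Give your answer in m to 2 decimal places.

5.44 m

Δlat = 2.2944042 − 2.2944 = +0.0000042°; Δlon = 49.0329488 − 49.0329 = +0.0000488°.
North–south shift: 0.0000042 × 111120 = 0.466704 m.
E–W at 2.2944°: 0.0000488° × 111120 × cos 2.2944° = 0.0000488 × 111120 × 0.9992 ≈ 5.41831 m.
Hypotenuse of the two orthogonal shifts: √(0.466704² + 5.41831²) = 5.43837 m.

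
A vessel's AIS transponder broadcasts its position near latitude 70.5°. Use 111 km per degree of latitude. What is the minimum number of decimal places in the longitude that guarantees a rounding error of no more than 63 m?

At 70.5° one degree of longitude covers 111000 × cos 70.5° ≈ 111000 × 0.3338 ≈ 37052.6 m.
Rounding to N decimal places gives at most 0.5 × 10⁻ᴺ degrees of error, i.e. 0.5 × 10⁻ᴺ × 37052.6 m.
Need 0.5 × 37052.6 × 10⁻ᴺ ≤ 63 → 10⁻ᴺ ≤ 3.401e-03, so N ≥ 2.47.
N = 2 would give 185 m (too coarse); N = 3 gives 18.5 m ≤ 63 m.

3 decimal places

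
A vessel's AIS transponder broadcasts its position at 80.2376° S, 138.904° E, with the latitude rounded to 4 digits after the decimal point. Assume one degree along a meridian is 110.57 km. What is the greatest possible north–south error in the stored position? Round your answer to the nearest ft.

Rounding to 4 decimal places leaves the latitude within ±5e-05° of the true value.
Along the meridian that is 5e-05° × 110570 m/° = 5.5285 m.
In feet: 5.5285 m ÷ 0.3048 ≈ 18.138 ft.

18 ft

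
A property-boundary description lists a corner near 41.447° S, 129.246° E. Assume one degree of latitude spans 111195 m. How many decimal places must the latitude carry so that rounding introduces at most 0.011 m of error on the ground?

7 decimal places

One degree of latitude covers 111195 m.
Rounding to N decimal places gives at most 0.5 × 10⁻ᴺ degrees of error, i.e. 0.5 × 10⁻ᴺ × 111195 m.
Need 0.5 × 111195 × 10⁻ᴺ ≤ 0.011 → 10⁻ᴺ ≤ 1.979e-07, so N ≥ 6.70.
So 7 decimal places suffice (0.00556 m); 6 would allow up to 0.0556 m.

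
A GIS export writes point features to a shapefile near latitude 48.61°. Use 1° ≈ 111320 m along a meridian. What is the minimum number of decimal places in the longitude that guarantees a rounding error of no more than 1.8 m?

At 48.61° one degree of longitude covers 111320 × cos 48.61° ≈ 111320 × 0.6612 ≈ 73602.7 m.
N decimal places → at most half a unit in the last place, 0.5 × 10⁻ᴺ° = 73602.7/2 × 10⁻ᴺ m.
Need 0.5 × 73602.7 × 10⁻ᴺ ≤ 1.8 → 10⁻ᴺ ≤ 4.891e-05, so N ≥ 4.31.
N = 4 would give 3.68 m (too coarse); N = 5 gives 0.368 m ≤ 1.8 m.

5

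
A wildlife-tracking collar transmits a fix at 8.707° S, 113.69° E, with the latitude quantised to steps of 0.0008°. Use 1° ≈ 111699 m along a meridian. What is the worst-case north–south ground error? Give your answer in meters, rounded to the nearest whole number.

45 meters

With a 0.0008° grid the true value lies within half a step, ±0.0008°/2 = ±0.0004°, of the stored one.
So the N–S error is at most 0.0004 × 111699 = 44.6796 m.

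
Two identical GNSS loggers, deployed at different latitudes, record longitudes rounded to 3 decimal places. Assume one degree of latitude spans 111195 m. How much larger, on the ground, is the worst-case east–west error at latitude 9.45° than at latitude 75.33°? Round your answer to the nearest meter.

Rounding to 3 decimal places leaves the longitude within ±0.0005° of the true value.
Error at 9.45° = 0.0005° × 111195 × cos 9.45° ≈ 55.598 × 0.9864 = 54.843 m.
At 75.33°: 0.0005° × 111195 × cos 75.33° = 0.0005 × 111195 × 0.2533 ≈ 14.08 m.
Difference: 54.843 − 14.08 = 40.763 m.

41 meters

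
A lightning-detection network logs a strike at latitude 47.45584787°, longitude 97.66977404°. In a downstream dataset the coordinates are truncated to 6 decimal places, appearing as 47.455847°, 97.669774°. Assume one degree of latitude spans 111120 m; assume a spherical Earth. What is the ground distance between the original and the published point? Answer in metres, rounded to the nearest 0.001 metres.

Δlat = 47.45584787 − 47.455847 = +0.00000087°; Δlon = 97.66977404 − 97.669774 = +0.00000004°.
North–south shift: 0.00000087 × 111120 = 0.0966744 m.
E–W at 47.4558°: 0.00000004° × 111120 × cos 47.4558° = 0.00000004 × 111120 × 0.6762 ≈ 0.00300539 m.
Combined displacement = (0.0966744² + 0.00300539²)^½ ≈ 0.0967211 m.

0.097 metres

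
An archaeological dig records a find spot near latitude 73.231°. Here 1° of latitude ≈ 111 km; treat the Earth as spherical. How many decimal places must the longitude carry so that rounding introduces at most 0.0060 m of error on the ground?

At 73.231° one degree of longitude covers 111000 × cos 73.231° ≈ 111000 × 0.2885 ≈ 32025 m.
With N decimal places the half-ulp bound is 0.5·10⁻ᴺ°, or 0.5·10⁻ᴺ × 32025 m on the ground.
Need 0.5 × 32025 × 10⁻ᴺ ≤ 0.0060 → 10⁻ᴺ ≤ 3.747e-07, so N ≥ 6.43.
N = 6 would give 0.016 m (too coarse); N = 7 gives 0.0016 m ≤ 0.0060 m.

7 decimal places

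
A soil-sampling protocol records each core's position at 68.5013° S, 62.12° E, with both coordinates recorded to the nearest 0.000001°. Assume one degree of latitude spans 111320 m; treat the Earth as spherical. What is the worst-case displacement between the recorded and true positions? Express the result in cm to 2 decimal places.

5.93 cm

Rounding to 6 decimal places leaves each coordinate within ±5e-07° of the true value.
North–south component: 5e-07° × 111320 = 0.05566 m.
E–W at 68.5013°: 5e-07° × 111320 × cos 68.5013° = 5e-07 × 111320 × 0.3665 ≈ 0.0203983 m.
Worst case both components are at the extreme and orthogonal: √(0.05566² + 0.0203983²) ≈ 0.0592801 m.
That is 0.0592801 m = 5.928 cm.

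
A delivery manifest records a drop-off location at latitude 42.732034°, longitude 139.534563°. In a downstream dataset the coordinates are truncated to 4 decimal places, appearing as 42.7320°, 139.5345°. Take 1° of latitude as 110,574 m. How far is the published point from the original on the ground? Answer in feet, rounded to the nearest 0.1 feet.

The latitude changed by +0.000034° and the longitude by +0.000063°.
North–south shift: 0.000034 × 110574 = 3.75952 m.
E–W at 42.732°: 0.000063° × 110574 × cos 42.732° = 0.000063 × 110574 × 0.7345 ≈ 5.11689 m.
Combined displacement = (3.75952² + 5.11689²)^½ ≈ 6.34953 m.
In feet: 6.34953 m ÷ 0.3048 ≈ 20.832 ft.

20.8 feet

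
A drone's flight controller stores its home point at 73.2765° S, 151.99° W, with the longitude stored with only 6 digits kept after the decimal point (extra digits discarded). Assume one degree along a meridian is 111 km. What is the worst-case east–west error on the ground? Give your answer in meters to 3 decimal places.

Truncating at 6 decimal places can drop up to a full unit in the last place, so the longitude may be off by as much as 1e-06°.
Parallels shrink by cos φ, so at 73.2765° a degree of longitude is 111000 × 0.2878 ≈ 31940.6 m.
Maximum E–W displacement: 1e-06 × 31940.6 = 0.0319406 m.

0.032 meters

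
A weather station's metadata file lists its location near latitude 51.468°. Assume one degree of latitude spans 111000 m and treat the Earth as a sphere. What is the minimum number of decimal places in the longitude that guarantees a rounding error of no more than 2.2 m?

At 51.468° one degree of longitude covers 111000 × cos 51.468° ≈ 111000 × 0.6230 ≈ 69147.6 m.
Rounding to N decimal places gives at most 0.5 × 10⁻ᴺ degrees of error, i.e. 0.5 × 10⁻ᴺ × 69147.6 m.
Need 0.5 × 69147.6 × 10⁻ᴺ ≤ 2.2 → 10⁻ᴺ ≤ 6.363e-05, so N ≥ 4.20.
N = 4 would give 3.46 m (too coarse); N = 5 gives 0.346 m ≤ 2.2 m.

5 decimal places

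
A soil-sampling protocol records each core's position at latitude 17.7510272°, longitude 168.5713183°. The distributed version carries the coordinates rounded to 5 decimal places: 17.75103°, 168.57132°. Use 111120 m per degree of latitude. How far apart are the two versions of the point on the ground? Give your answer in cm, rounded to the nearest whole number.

The latitude changed by -0.0000028° and the longitude by -0.0000017°.
North–south shift: -0.0000028 × 111120 = -0.311136 m.
East–west at this latitude: -0.0000017° × 111120 × cos 17.751° ≈ -0.0000017 × 105830 = -0.17991 m.
Combined displacement = (0.311136² + 0.17991²)^½ ≈ 0.359407 m.
That is 0.359407 m = 35.941 cm.

36 cm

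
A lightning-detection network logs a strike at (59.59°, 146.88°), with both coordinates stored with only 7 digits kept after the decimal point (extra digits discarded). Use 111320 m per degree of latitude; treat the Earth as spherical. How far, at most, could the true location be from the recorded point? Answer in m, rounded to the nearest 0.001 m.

0.012 m

Truncating at 7 decimal places can drop up to a full unit in the last place, so each coordinate may be off by as much as 1e-07°.
North–south component: 1e-07° × 111320 = 0.011132 m.
Longitude error → 1e-07 × 111320 × cos 59.59° = 1e-07 × 111320 × 0.5062 ≈ 0.00563484 m.
Worst case both components are at the extreme and orthogonal: √(0.011132² + 0.00563484²) ≈ 0.0124769 m.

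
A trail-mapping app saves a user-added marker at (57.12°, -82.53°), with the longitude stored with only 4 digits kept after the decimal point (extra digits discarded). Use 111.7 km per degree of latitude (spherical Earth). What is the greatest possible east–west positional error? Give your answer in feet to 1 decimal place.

19.9 feet

Truncating at 4 decimal places can drop up to a full unit in the last place, so the longitude may be off by as much as 0.0001°.
One degree of longitude at 57.12° is 111700 × cos 57.12° ≈ 111700 × 0.5429 = 60639.8 m.
So at most 0.0001° × 60639.8 ≈ 6.06398 m east–west.
In feet: 6.06398 m ÷ 0.3048 ≈ 19.895 ft.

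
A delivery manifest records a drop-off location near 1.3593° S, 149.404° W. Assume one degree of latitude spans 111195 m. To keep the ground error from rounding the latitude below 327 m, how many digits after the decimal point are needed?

One degree of latitude covers 111195 m.
With N decimal places the half-ulp bound is 0.5·10⁻ᴺ°, or 0.5·10⁻ᴺ × 111195 m on the ground.
Setting 55597.5 × 10⁻ᴺ ≤ 327 gives 10ᴺ ≥ 170, i.e. N ≥ 2.23.
N = 2 would give 556 m (too coarse); N = 3 gives 55.6 m ≤ 327 m.

3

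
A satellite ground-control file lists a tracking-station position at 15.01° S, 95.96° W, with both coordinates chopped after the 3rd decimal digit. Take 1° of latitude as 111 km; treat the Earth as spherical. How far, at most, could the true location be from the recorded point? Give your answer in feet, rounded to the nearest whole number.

506 feet

Truncating at 3 decimal places can drop up to a full unit in the last place, so each coordinate may be off by as much as 0.001°.
North–south component: 0.001° × 111000 = 111 m.
E–W at 15.01°: 0.001° × 111000 × cos 15.01° = 0.001 × 111000 × 0.9659 ≈ 107.213 m.
Worst case both components are at the extreme and orthogonal: √(111² + 107.213²) ≈ 154.323 m.
Converting: 154.323 m × 3.2808 ft/m ≈ 506.31 ft.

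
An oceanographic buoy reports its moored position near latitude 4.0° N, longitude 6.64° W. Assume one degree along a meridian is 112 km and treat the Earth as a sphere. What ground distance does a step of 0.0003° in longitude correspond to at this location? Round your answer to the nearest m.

34 m

One degree of longitude here spans 112000 × cos 4° = 112000 × 0.9976 ≈ 111727 m; 0.0003° of that is 33.5182 m.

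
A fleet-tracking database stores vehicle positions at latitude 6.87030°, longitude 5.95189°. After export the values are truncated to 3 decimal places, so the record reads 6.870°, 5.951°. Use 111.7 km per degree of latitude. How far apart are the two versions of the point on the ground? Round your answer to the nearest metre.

Δlat = 6.87030 − 6.870 = +0.00030°; Δlon = 5.95189 − 5.951 = +0.00089°.
N–S: 0.00030° × 111700 m/° = 33.51 m.
E–W at 6.87°: 0.00089° × 111700 × cos 6.87° = 0.00089 × 111700 × 0.9928 ≈ 98.6992 m.
Combined displacement = (33.51² + 98.6992²)^½ ≈ 104.233 m.

104 metres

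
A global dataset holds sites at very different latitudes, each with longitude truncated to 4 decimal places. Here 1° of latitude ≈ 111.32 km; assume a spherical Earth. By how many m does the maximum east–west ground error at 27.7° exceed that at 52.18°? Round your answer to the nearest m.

3 m

Truncating at 4 decimal places can drop up to a full unit in the last place, so the longitude may be off by as much as 0.0001°.
Error at 27.7° = 0.0001° × 111320 × cos 27.7° ≈ 11.132 × 0.8854 = 9.8562 m.
Error at 52.18° = 0.0001° × 111320 × cos 52.18° ≈ 11.132 × 0.6132 = 6.826 m.
Difference: 9.8562 − 6.826 = 3.0303 m.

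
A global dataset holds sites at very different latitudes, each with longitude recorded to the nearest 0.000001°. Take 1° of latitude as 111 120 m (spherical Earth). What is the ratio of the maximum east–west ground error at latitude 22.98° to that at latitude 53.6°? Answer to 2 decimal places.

Rounding to 6 decimal places leaves the longitude within ±5e-07° of the true value.
Error at 22.98° = 5e-07° × 111120 × cos 22.98° ≈ 0.05556 × 0.9206 = 0.051151 m.
At 53.6°: 5e-07° × 111120 × cos 53.6° = 5e-07 × 111120 × 0.5934 ≈ 0.03297 m.
Ratio: 0.051151 / 0.03297 = cos 22.98° / cos 53.6° ≈ 1.5514.

1.55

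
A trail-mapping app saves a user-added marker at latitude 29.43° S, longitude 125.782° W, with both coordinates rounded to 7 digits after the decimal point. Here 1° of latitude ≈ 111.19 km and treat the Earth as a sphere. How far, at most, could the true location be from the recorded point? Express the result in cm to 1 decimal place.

Rounding to 7 decimal places leaves each coordinate within ±5e-08° of the true value.
North–south component: 5e-08° × 111190 = 0.0055595 m.
East–west component at 29.43°: 5e-08° × 111190 × cos 29.43° ≈ 5e-08 × 96841.7 ≈ 0.00484208 m.
The two errors are perpendicular, so the maximum displacement is √(0.0055595² + 0.00484208²) ≈ 0.0073725 m.
That is 0.0073725 m = 0.73725 cm.

0.7 cm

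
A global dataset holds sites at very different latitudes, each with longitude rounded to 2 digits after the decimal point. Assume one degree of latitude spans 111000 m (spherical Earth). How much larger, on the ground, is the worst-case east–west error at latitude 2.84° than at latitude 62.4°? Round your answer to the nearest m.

297 m

Rounding to 2 decimal places leaves the longitude within ±0.005° of the true value.
Error at 2.84° = 0.005° × 111000 × cos 2.84° ≈ 555 × 0.9988 = 554.32 m.
Error at 62.4° = 0.005° × 111000 × cos 62.4° ≈ 555 × 0.4633 = 257.13 m.
So the lower-latitude error exceeds the higher by 554.32 − 257.13 = 297.19 m.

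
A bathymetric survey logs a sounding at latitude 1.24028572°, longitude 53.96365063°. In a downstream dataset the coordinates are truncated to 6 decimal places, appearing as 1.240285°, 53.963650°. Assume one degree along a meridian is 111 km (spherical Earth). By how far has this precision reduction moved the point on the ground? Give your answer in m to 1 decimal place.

The latitude changed by +0.00000072° and the longitude by +0.00000063°.
North–south shift: 0.00000072 × 111000 = 0.07992 m.
E–W at 1.24029°: 0.00000063° × 111000 × cos 1.24029° = 0.00000063 × 111000 × 0.9998 ≈ 0.0699136 m.
Hypotenuse of the two orthogonal shifts: √(0.07992² + 0.0699136²) = 0.106184 m.

0.1 m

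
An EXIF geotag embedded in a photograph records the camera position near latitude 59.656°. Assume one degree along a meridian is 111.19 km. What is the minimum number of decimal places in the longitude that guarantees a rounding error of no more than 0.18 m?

At 59.656° one degree of longitude covers 111190 × cos 59.656° ≈ 111190 × 0.5052 ≈ 56172.1 m.
With N decimal places the half-ulp bound is 0.5·10⁻ᴺ°, or 0.5·10⁻ᴺ × 56172.1 m on the ground.
Need 0.5 × 56172.1 × 10⁻ᴺ ≤ 0.18 → 10⁻ᴺ ≤ 6.409e-06, so N ≥ 5.19.
At 5 places the error can reach 0.281 m, but 6 places keeps it to 0.0281 m.

6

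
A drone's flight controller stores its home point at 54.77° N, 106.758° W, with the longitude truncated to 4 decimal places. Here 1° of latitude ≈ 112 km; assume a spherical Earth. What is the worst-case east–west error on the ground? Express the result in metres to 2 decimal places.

6.46 metres

Truncating at 4 decimal places can drop up to a full unit in the last place, so the longitude may be off by as much as 0.0001°.
One degree of longitude at 54.77° is 112000 × cos 54.77° ≈ 112000 × 0.5769 = 64608.3 m.
So at most 0.0001° × 64608.3 ≈ 6.46083 m east–west.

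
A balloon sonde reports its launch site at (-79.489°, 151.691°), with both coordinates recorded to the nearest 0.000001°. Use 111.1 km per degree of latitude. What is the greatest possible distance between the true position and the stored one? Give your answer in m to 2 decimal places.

Rounding to 6 decimal places leaves each coordinate within ±5e-07° of the true value.
North–south component: 5e-07° × 111100 = 0.05555 m.
Longitude error → 5e-07 × 111100 × cos 79.489° = 5e-07 × 111100 × 0.1824 ≈ 0.0101337 m.
The two errors are perpendicular, so the maximum displacement is √(0.05555² + 0.0101337²) ≈ 0.0564667 m.

0.06 m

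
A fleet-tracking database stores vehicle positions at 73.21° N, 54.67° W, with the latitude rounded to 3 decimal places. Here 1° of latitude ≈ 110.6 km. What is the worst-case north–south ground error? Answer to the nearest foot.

Rounding to 3 decimal places leaves the latitude within ±0.0005° of the true value.
Along the meridian that is 0.0005° × 110600 m/° = 55.3 m.
In feet: 55.3 m ÷ 0.3048 ≈ 181.43 ft.

181 feet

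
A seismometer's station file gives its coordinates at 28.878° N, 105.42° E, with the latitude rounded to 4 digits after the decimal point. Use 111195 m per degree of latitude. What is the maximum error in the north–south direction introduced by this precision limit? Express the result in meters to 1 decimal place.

5.6 meters

Rounding to 4 decimal places leaves the latitude within ±5e-05° of the true value.
Along the meridian that is 5e-05° × 111195 m/° = 5.55975 m.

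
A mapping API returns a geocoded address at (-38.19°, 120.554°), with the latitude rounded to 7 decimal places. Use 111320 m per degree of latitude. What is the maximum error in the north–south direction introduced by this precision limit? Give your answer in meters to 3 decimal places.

Rounding to 7 decimal places leaves the latitude within ±5e-08° of the true value.
North–south distance: 5e-08° × 111320 m/° = 0.005566 m.

0.006 meters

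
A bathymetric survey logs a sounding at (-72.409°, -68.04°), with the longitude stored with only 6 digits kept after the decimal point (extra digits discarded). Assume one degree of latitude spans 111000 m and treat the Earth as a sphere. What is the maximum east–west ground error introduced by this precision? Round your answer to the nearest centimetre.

3 centimetres

Truncating at 6 decimal places can drop up to a full unit in the last place, so the longitude may be off by as much as 1e-06°.
Parallels shrink by cos φ, so at 72.409° a degree of longitude is 111000 × 0.3022 ≈ 33546.4 m.
So at most 1e-06° × 33546.4 ≈ 0.0335464 m east–west.
That is 0.0335464 m = 3.3546 cm.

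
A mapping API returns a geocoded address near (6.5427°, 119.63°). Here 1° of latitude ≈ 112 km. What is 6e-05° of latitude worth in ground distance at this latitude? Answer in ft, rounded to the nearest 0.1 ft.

Along a meridian 6e-05° is 6e-05 × 112000 = 6.72 m.
Converting: 6.72 m × 3.2808 ft/m ≈ 22.047 ft.

22.0 ft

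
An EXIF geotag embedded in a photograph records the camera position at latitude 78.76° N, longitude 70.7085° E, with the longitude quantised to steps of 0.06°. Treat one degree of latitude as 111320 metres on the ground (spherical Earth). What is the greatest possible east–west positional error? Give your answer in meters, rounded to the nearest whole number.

With a 0.06° grid the true value lies within half a step, ±0.06°/2 = ±0.03°, of the stored one.
One degree of longitude at 78.76° is 111320 × cos 78.76° ≈ 111320 × 0.1949 = 21698.4 m.
Maximum E–W displacement: 0.03 × 21698.4 = 650.952 m.

651 meters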